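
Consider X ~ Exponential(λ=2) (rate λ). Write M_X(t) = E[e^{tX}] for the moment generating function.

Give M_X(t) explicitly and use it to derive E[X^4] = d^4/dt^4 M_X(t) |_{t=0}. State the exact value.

E[X^4] = d^4M/dt^4 |_{t=0} = 3/2

M_X(t) = 2/(2 - t)
dM/dt = 2/(t^2 - 4*t + 4)
d^2M/dt^2 = -4/(t^3 - 6*t^2 + 12*t - 8)
d^3M/dt^3 = 12/(t^4 - 8*t^3 + 24*t^2 - 32*t + 16)
d^4M/dt^4 = -48/(t^5 - 10*t^4 + 40*t^3 - 80*t^2 + 80*t - 32)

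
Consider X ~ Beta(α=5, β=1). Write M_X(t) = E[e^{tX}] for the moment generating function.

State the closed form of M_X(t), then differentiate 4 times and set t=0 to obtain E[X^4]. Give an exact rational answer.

E[X^4] = d^4M/dt^4 |_{t=0} = 5/9

M_X(t) = ₁F₁(5; 6; t)
dM/dt = 5*₁F₁(6; 7; t)/6
d^2M/dt^2 = 5*₁F₁(7; 8; t)/7
d^3M/dt^3 = 5*₁F₁(8; 9; t)/8
d^4M/dt^4 = 5*₁F₁(9; 10; t)/9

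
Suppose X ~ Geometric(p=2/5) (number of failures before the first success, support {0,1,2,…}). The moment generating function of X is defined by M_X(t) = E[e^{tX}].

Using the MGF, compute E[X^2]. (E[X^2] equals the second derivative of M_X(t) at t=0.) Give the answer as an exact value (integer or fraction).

M_X(t) = 2/(5*(1 - 3*e^(t)/5))
dM/dt = 6*e^(t)/(9*e^(2*t) - 30*e^(t) + 25)
d^2M/dt^2 = (-18*e^(2*t) - 30*e^(t))/(27*e^(3*t) - 135*e^(2*t) + 225*e^(t) - 125)

E[X^2] = d^2M/dt^2 |_{t=0} = 6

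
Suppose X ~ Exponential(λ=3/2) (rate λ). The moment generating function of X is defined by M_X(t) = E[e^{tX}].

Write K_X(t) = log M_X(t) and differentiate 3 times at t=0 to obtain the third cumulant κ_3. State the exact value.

κ_3 = K′′′(0) = 16/27

M_X(t) = 3/(2*(3/2 - t))
K_X(t) = log M_X(t) = -log(3/2 - t) - log(2) + log(3)
K′(t) = -2/(2*t - 3)
K′′(t) = 4/(4*t^2 - 12*t + 9)
K′′′(t) = -16/(8*t^3 - 36*t^2 + 54*t - 27)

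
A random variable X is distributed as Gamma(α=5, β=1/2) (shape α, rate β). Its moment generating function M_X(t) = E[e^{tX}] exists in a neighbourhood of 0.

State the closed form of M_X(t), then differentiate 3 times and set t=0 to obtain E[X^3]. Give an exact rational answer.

M_X(t) = 1/(32*(1/2 - t)^5)
M′(t) = 10/(64*t^6 - 192*t^5 + 240*t^4 - 160*t^3 + 60*t^2 - 12*t + 1)
M′′(t) = -120/(128*t^7 - 448*t^6 + 672*t^5 - 560*t^4 + 280*t^3 - 84*t^2 + 14*t - 1)
M′′′(t) = 1680/(256*t^8 - 1024*t^7 + 1792*t^6 - 1792*t^5 + 1120*t^4 - 448*t^3 + 112*t^2 - 16*t + 1)

E[X^3] = M′′′(0) = 1680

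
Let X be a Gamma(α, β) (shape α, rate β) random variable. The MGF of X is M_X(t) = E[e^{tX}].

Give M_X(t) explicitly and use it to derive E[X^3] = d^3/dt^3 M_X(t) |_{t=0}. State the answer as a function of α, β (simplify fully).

M_X(t) = (β/(β - t))^α
dM/dt = -α*β^α*(1/(β - t))^α/(-β + t)
d^2M/dt^2 = (α^2*β^α*(1/(β - t))^α + α*β^α*(1/(β - t))^α)/(β^2 - 2*β*t + t^2)
d^3M/dt^3 = (-α^3*β^α*(1/(β - t))^α - 3*α^2*β^α*(1/(β - t))^α - 2*α*β^α*(1/(β - t))^α)/(-β^3 + 3*β^2*t - 3*β*t^2 + t^3)

E[X^3] = d^3M/dt^3 |_{t=0} = α*(α^2 + 3*α + 2)/β^3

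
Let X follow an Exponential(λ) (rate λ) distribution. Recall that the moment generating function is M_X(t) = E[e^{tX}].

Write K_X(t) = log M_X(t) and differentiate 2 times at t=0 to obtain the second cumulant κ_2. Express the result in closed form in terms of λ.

κ_2 = d^2K/dt^2 |_{t=0} = λ^(-2)

M_X(t) = λ/(λ - t)
K_X(t) = log M_X(t) = log(λ) - log(λ - t)
dK/dt = -1/(-λ + t)
d^2K/dt^2 = 1/(λ^2 - 2*λ*t + t^2)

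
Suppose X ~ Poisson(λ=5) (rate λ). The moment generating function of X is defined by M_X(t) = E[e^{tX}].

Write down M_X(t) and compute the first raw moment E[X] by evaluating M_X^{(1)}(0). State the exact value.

M_X(t) = e^(5*e^(t) - 5)
M^(1)(t) = 5*e^(-5)*e^(t)*e^(5*e^(t))

E[X] = M^(1)(0) = 5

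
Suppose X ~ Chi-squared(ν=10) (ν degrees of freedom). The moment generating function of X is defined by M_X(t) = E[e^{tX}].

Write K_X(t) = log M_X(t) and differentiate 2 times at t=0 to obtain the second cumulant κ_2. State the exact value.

M_X(t) = (1 - 2*t)^(-5)
K_X(t) = log M_X(t) = -5*log(1 - 2*t)
D^2[K](t) = 20/(4*t^2 - 4*t + 1)

κ_2 = D^2[K](0) = 20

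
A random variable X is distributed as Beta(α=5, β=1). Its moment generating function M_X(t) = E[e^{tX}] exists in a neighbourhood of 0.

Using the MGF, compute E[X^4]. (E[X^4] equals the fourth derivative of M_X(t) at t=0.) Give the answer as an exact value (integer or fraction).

E[X^4] = D^4[M](0) = 5/9

M_X(t) = ₁F₁(5; 6; t)
D^4[M](t) = 5*₁F₁(9; 10; t)/9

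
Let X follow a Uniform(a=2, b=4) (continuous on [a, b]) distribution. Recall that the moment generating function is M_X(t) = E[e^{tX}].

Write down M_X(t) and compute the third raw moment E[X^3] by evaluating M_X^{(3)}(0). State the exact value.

M_X(t) = (e^(4*t) - e^(2*t))/(2*t)
M^(3)(t) = (32*t^3*e^(4*t) - 4*t^3*e^(2*t) - 24*t^2*e^(4*t) + 6*t^2*e^(2*t) + 12*t*e^(4*t) - 6*t*e^(2*t) - 3*e^(4*t) + 3*e^(2*t))/t^4

E[X^3] = M^(3)(0) = 30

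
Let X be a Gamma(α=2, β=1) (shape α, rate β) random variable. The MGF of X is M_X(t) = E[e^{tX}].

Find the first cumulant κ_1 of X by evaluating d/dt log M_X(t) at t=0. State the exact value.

M_X(t) = (1 - t)^(-2)
K_X(t) = log M_X(t) = -2*log(1 - t)
dK/dt = -2/(t - 1)

κ_1 = dK/dt |_{t=0} = 2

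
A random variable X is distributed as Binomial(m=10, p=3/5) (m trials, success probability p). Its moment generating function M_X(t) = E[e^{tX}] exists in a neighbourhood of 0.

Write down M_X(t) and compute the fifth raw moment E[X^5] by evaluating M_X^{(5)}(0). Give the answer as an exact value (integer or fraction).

E[X^5] = M^(5)(0) = 8289564/625

M_X(t) = (3*e^(t)/5 + 2/5)^10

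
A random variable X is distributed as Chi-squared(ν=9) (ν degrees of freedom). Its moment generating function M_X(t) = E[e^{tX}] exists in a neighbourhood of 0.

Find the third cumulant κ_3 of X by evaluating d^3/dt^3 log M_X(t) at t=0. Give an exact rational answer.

M_X(t) = (1 - 2*t)^(-9/2)
K_X(t) = log M_X(t) = -9*log(1 - 2*t)/2
K′(t) = -9/(2*t - 1)
K′′(t) = 18/(4*t^2 - 4*t + 1)
K′′′(t) = -72/(8*t^3 - 12*t^2 + 6*t - 1)

κ_3 = K′′′(0) = 72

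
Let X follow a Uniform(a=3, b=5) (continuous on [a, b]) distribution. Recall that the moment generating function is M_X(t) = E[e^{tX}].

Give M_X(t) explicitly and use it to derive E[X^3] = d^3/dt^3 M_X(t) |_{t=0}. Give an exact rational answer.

M_X(t) = (e^(5*t) - e^(3*t))/(2*t)
M^(3)(t) = (125*t^3*e^(5*t) - 27*t^3*e^(3*t) - 75*t^2*e^(5*t) + 27*t^2*e^(3*t) + 30*t*e^(5*t) - 18*t*e^(3*t) - 6*e^(5*t) + 6*e^(3*t))/(2*t^4)

E[X^3] = M^(3)(0) = 68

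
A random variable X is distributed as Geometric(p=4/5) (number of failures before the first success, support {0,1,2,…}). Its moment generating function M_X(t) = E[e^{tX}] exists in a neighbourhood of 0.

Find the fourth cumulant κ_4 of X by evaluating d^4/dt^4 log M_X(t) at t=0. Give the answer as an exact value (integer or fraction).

M_X(t) = 4/(5*(1 - e^(t)/5))
K_X(t) = log M_X(t) = -log(1 - e^(t)/5) - log(5) + 2*log(2)
K′(t) = -e^(t)/(e^(t) - 5)
K′′(t) = 5*e^(t)/(e^(2*t) - 10*e^(t) + 25)
K′′′(t) = (-5*e^(2*t) - 25*e^(t))/(e^(3*t) - 15*e^(2*t) + 75*e^(t) - 125)
K′′′′(t) = (5*e^(3*t) + 100*e^(2*t) + 125*e^(t))/(e^(4*t) - 20*e^(3*t) + 150*e^(2*t) - 500*e^(t) + 625)

κ_4 = K′′′′(0) = 115/128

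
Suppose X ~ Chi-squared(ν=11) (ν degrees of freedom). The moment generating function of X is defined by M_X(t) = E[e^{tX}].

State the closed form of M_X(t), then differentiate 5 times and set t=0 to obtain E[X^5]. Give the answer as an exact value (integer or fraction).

E[X^5] = D^5[M](0) = 692835

M_X(t) = (1 - 2*t)^(-11/2)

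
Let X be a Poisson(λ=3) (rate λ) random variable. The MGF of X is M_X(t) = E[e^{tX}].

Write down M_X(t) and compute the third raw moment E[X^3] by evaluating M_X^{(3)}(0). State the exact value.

E[X^3] = D^3[M](0) = 57

M_X(t) = e^(3*e^(t) - 3)
D^3[M](t) = (27*e^(3*t)*e^(3*e^(t)) + 27*e^(2*t)*e^(3*e^(t)) + 3*e^(t)*e^(3*e^(t)))*e^(-3)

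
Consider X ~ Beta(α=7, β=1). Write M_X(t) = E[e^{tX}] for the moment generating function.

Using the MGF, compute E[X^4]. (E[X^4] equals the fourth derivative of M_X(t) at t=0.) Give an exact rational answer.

E[X^4] = M′′′′(0) = 7/11

M_X(t) = ₁F₁(7; 8; t)
M′(t) = 7*₁F₁(8; 9; t)/8
M′′(t) = 7*₁F₁(9; 10; t)/9
M′′′(t) = 7*₁F₁(10; 11; t)/10
M′′′′(t) = 7*₁F₁(11; 12; t)/11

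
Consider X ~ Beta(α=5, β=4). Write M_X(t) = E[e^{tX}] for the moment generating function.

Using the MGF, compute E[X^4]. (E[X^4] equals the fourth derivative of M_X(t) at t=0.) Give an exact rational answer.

M_X(t) = ₁F₁(5; 9; t)
D^4[M](t) = 14*₁F₁(9; 13; t)/99

E[X^4] = D^4[M](0) = 14/99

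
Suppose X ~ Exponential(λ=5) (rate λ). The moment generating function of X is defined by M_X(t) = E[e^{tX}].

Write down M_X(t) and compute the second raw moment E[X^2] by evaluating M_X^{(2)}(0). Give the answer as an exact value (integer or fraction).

E[X^2] = M′′(0) = 2/25

M_X(t) = 5/(5 - t)
M′(t) = 5/(t^2 - 10*t + 25)
M′′(t) = -10/(t^3 - 15*t^2 + 75*t - 125)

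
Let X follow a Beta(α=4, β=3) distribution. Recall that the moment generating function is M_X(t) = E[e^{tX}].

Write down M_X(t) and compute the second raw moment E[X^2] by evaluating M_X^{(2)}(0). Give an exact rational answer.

M_X(t) = ₁F₁(4; 7; t)
M′(t) = 4*₁F₁(5; 8; t)/7
M′′(t) = 5*₁F₁(6; 9; t)/14

E[X^2] = M′′(0) = 5/14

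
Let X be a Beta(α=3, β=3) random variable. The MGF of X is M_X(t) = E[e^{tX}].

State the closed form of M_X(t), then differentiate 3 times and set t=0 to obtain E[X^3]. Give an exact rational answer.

E[X^3] = d^3M/dt^3 |_{t=0} = 5/28

M_X(t) = ₁F₁(3; 6; t)
dM/dt = ₁F₁(4; 7; t)/2
d^2M/dt^2 = 2*₁F₁(5; 8; t)/7
d^3M/dt^3 = 5*₁F₁(6; 9; t)/28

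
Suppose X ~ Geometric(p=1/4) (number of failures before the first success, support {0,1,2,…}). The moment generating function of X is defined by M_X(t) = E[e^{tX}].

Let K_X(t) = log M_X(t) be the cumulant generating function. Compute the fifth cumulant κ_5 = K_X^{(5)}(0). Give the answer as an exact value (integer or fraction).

κ_5 = K′′′′′(0) = 12180

M_X(t) = 1/(4*(1 - 3*e^(t)/4))
K_X(t) = log M_X(t) = -log(1 - 3*e^(t)/4) - 2*log(2)
K′(t) = -3*e^(t)/(3*e^(t) - 4)
K′′(t) = 12*e^(t)/(9*e^(2*t) - 24*e^(t) + 16)
K′′′(t) = (-36*e^(2*t) - 48*e^(t))/(27*e^(3*t) - 108*e^(2*t) + 144*e^(t) - 64)
K′′′′(t) = (108*e^(3*t) + 576*e^(2*t) + 192*e^(t))/(81*e^(4*t) - 432*e^(3*t) + 864*e^(2*t) - 768*e^(t) + 256)
K′′′′′(t) = (-324*e^(4*t) - 4752*e^(3*t) - 6336*e^(2*t) - 768*e^(t))/(243*e^(5*t) - 1620*e^(4*t) + 4320*e^(3*t) - 5760*e^(2*t) + 3840*e^(t) - 1024)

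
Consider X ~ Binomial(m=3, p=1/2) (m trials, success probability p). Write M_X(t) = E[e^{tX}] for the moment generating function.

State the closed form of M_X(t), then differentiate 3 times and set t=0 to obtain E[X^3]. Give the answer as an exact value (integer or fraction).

E[X^3] = M′′′(0) = 27/4

M_X(t) = (e^(t)/2 + 1/2)^3
M′(t) = 3*e^(3*t)/8 + 3*e^(2*t)/4 + 3*e^(t)/8
M′′(t) = 9*e^(3*t)/8 + 3*e^(2*t)/2 + 3*e^(t)/8
M′′′(t) = 27*e^(3*t)/8 + 3*e^(2*t) + 3*e^(t)/8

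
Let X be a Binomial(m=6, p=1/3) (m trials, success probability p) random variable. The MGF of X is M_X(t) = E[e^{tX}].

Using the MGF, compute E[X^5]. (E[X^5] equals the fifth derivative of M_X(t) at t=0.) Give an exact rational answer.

E[X^5] = M^(5)(0) = 5684/27

M_X(t) = (e^(t)/3 + 2/3)^6
M^(5)(t) = 32*e^(6*t)/3 + 12500*e^(5*t)/243 + 20480*e^(4*t)/243 + 160*e^(3*t)/3 + 2560*e^(2*t)/243 + 64*e^(t)/243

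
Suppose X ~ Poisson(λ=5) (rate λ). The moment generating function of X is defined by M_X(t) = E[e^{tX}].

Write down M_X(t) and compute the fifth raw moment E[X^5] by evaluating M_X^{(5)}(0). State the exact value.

M_X(t) = e^(5*e^(t) - 5)
M′(t) = 5*e^(-5)*e^(t)*e^(5*e^(t))
M′′(t) = (25*e^(2*t)*e^(5*e^(t)) + 5*e^(t)*e^(5*e^(t)))*e^(-5)
M′′′(t) = (125*e^(3*t)*e^(5*e^(t)) + 75*e^(2*t)*e^(5*e^(t)) + 5*e^(t)*e^(5*e^(t)))*e^(-5)
M′′′′(t) = (625*e^(4*t)*e^(5*e^(t)) + 750*e^(3*t)*e^(5*e^(t)) + 175*e^(2*t)*e^(5*e^(t)) + 5*e^(t)*e^(5*e^(t)))*e^(-5)
M′′′′′(t) = (3125*e^(5*t)*e^(5*e^(t)) + 6250*e^(4*t)*e^(5*e^(t)) + 3125*e^(3*t)*e^(5*e^(t)) + 375*e^(2*t)*e^(5*e^(t)) + 5*e^(t)*e^(5*e^(t)))*e^(-5)

E[X^5] = M′′′′′(0) = 12880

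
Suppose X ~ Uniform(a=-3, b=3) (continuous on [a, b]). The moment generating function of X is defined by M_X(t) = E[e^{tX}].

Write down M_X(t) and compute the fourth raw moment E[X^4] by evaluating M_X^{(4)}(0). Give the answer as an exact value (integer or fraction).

E[X^4] = D^4[M](0) = 81/5

M_X(t) = (e^(3*t) - e^(-3*t))/(6*t)
D^4[M](t) = (27*t^4*e^(6*t) - 27*t^4 - 36*t^3*e^(6*t) - 36*t^3 + 36*t^2*e^(6*t) - 36*t^2 - 24*t*e^(6*t) - 24*t + 8*e^(6*t) - 8)*e^(-3*t)/(2*t^5)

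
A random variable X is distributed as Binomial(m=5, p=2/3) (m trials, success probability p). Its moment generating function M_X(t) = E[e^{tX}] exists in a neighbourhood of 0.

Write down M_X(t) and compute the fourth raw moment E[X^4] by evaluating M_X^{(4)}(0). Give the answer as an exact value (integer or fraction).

M_X(t) = (2*e^(t)/3 + 1/3)^5
dM/dt = 160*e^(5*t)/243 + 320*e^(4*t)/243 + 80*e^(3*t)/81 + 80*e^(2*t)/243 + 10*e^(t)/243
d^2M/dt^2 = 800*e^(5*t)/243 + 1280*e^(4*t)/243 + 80*e^(3*t)/27 + 160*e^(2*t)/243 + 10*e^(t)/243
d^3M/dt^3 = 4000*e^(5*t)/243 + 5120*e^(4*t)/243 + 80*e^(3*t)/9 + 320*e^(2*t)/243 + 10*e^(t)/243
d^4M/dt^4 = 20000*e^(5*t)/243 + 20480*e^(4*t)/243 + 80*e^(3*t)/3 + 640*e^(2*t)/243 + 10*e^(t)/243

E[X^4] = d^4M/dt^4 |_{t=0} = 5290/27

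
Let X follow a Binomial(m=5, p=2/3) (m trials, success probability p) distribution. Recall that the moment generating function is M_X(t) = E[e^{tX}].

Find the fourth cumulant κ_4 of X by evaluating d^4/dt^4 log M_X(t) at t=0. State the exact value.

κ_4 = K^(4)(0) = -10/27

M_X(t) = (2*e^(t)/3 + 1/3)^5
K_X(t) = log M_X(t) = 5*log(2*e^(t)/3 + 1/3)
K^(4)(t) = (40*e^(3*t) - 80*e^(2*t) + 10*e^(t))/(16*e^(4*t) + 32*e^(3*t) + 24*e^(2*t) + 8*e^(t) + 1)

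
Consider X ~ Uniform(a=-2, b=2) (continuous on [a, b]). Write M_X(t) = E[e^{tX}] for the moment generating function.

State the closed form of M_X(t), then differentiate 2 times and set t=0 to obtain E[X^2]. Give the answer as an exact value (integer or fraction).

E[X^2] = M^(2)(0) = 4/3

M_X(t) = (e^(2*t) - e^(-2*t))/(4*t)
M^(2)(t) = (2*t^2*e^(4*t) - 2*t^2 - 2*t*e^(4*t) - 2*t + e^(4*t) - 1)*e^(-2*t)/(2*t^3)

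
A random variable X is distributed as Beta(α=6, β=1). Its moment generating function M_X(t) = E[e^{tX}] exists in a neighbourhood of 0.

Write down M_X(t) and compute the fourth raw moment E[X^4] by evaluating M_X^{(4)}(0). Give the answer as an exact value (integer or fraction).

E[X^4] = D^4[M](0) = 3/5

M_X(t) = ₁F₁(6; 7; t)
D^4[M](t) = 3*₁F₁(10; 11; t)/5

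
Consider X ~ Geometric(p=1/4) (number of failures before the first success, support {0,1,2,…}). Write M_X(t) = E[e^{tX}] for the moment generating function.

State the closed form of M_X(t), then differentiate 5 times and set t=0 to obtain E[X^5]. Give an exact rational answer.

M_X(t) = 1/(4*(1 - 3*e^(t)/4))

E[X^5] = M^(5)(0) = 52923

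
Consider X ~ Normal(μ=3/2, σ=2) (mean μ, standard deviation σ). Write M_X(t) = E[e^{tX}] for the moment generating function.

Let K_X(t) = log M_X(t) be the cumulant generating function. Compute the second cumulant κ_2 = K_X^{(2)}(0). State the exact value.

M_X(t) = e^(2*t^2 + 3*t/2)
K_X(t) = log M_X(t) = 2*t^2 + 3*t/2
dK/dt = 4*t + 3/2
d^2K/dt^2 = 4

κ_2 = d^2K/dt^2 |_{t=0} = 4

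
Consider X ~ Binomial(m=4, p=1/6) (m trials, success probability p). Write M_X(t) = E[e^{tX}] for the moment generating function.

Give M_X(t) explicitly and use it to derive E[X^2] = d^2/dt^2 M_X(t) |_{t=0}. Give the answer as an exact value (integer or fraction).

M_X(t) = (e^(t)/6 + 5/6)^4
M′(t) = e^(4*t)/324 + 5*e^(3*t)/108 + 25*e^(2*t)/108 + 125*e^(t)/324
M′′(t) = e^(4*t)/81 + 5*e^(3*t)/36 + 25*e^(2*t)/54 + 125*e^(t)/324

E[X^2] = M′′(0) = 1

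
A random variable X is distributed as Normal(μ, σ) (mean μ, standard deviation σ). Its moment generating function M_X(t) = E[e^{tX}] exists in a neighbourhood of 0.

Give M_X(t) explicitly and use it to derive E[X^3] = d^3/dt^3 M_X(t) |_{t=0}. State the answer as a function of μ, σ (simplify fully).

E[X^3] = d^3M/dt^3 |_{t=0} = μ*(μ^2 + 3*σ^2)

M_X(t) = e^(μ*t + σ^2*t^2/2)
dM/dt = μ*e^(μ*t)*e^(σ^2*t^2/2) + σ^2*t*e^(μ*t)*e^(σ^2*t^2/2)
d^2M/dt^2 = μ^2*e^(μ*t)*e^(σ^2*t^2/2) + 2*μ*σ^2*t*e^(μ*t)*e^(σ^2*t^2/2) + σ^4*t^2*e^(μ*t)*e^(σ^2*t^2/2) + σ^2*e^(μ*t)*e^(σ^2*t^2/2)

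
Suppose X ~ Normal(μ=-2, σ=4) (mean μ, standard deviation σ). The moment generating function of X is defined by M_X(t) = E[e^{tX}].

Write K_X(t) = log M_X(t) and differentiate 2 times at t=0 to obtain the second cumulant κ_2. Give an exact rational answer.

κ_2 = D^2[K](0) = 16

M_X(t) = e^(8*t^2 - 2*t)
K_X(t) = log M_X(t) = 8*t^2 - 2*t
D^2[K](t) = 16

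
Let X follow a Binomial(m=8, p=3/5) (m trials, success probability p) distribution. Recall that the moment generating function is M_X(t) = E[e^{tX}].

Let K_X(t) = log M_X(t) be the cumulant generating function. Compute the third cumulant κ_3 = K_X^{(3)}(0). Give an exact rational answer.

κ_3 = K′′′(0) = -48/125

M_X(t) = (3*e^(t)/5 + 2/5)^8
K_X(t) = log M_X(t) = 8*log(3*e^(t)/5 + 2/5)
K′(t) = 24*e^(t)/(3*e^(t) + 2)
K′′(t) = 48*e^(t)/(9*e^(2*t) + 12*e^(t) + 4)
K′′′(t) = (-144*e^(2*t) + 96*e^(t))/(27*e^(3*t) + 54*e^(2*t) + 36*e^(t) + 8)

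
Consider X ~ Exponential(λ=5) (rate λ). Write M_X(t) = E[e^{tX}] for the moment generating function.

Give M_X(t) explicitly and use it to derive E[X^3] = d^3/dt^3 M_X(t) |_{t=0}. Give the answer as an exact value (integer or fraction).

M_X(t) = 5/(5 - t)
D^3[M](t) = 30/(t^4 - 20*t^3 + 150*t^2 - 500*t + 625)

E[X^3] = D^3[M](0) = 6/125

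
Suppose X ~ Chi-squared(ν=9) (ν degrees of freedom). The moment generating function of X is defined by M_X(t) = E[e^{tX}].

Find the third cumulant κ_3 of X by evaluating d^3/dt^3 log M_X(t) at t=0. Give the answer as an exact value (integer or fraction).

κ_3 = D^3[K](0) = 72

M_X(t) = (1 - 2*t)^(-9/2)
K_X(t) = log M_X(t) = -9*log(1 - 2*t)/2
D^3[K](t) = -72/(8*t^3 - 12*t^2 + 6*t - 1)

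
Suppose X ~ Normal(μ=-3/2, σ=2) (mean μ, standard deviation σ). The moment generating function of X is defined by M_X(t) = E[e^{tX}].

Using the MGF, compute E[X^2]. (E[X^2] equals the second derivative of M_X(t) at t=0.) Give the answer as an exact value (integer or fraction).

E[X^2] = d^2M/dt^2 |_{t=0} = 25/4

M_X(t) = e^(2*t^2 - 3*t/2)
dM/dt = 4*t*e^(-3*t/2)*e^(2*t^2) - 3*e^(-3*t/2)*e^(2*t^2)/2
d^2M/dt^2 = (64*t^2*e^(2*t^2) - 48*t*e^(2*t^2) + 25*e^(2*t^2))*e^(-3*t/2)/4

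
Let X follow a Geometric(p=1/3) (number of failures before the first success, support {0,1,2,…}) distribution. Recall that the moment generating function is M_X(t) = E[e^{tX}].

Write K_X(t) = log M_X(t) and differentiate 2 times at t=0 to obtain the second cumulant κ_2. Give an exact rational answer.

M_X(t) = 1/(3*(1 - 2*e^(t)/3))
K_X(t) = log M_X(t) = -log(1 - 2*e^(t)/3) - log(3)
dK/dt = -2*e^(t)/(2*e^(t) - 3)
d^2K/dt^2 = 6*e^(t)/(4*e^(2*t) - 12*e^(t) + 9)

κ_2 = d^2K/dt^2 |_{t=0} = 6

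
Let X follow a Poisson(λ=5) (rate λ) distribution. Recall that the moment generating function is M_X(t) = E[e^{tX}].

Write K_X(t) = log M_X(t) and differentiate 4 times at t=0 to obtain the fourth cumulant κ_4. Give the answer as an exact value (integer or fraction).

κ_4 = K^(4)(0) = 5

M_X(t) = e^(5*e^(t) - 5)
K_X(t) = log M_X(t) = 5*e^(t) - 5
K^(4)(t) = 5*e^(t)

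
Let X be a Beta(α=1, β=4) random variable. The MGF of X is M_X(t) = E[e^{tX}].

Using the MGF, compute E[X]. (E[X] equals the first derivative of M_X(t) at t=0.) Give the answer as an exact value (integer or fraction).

E[X] = M′(0) = 1/5

M_X(t) = ₁F₁(1; 5; t)
M′(t) = ₁F₁(2; 6; t)/5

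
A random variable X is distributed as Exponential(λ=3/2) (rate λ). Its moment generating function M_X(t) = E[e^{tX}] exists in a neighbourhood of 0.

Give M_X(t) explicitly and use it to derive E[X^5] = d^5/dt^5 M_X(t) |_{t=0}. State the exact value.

E[X^5] = d^5M/dt^5 |_{t=0} = 1280/81

M_X(t) = 3/(2*(3/2 - t))
dM/dt = 6/(4*t^2 - 12*t + 9)
d^2M/dt^2 = -24/(8*t^3 - 36*t^2 + 54*t - 27)
d^3M/dt^3 = 144/(16*t^4 - 96*t^3 + 216*t^2 - 216*t + 81)
d^4M/dt^4 = -1152/(32*t^5 - 240*t^4 + 720*t^3 - 1080*t^2 + 810*t - 243)
d^5M/dt^5 = 11520/(64*t^6 - 576*t^5 + 2160*t^4 - 4320*t^3 + 4860*t^2 - 2916*t + 729)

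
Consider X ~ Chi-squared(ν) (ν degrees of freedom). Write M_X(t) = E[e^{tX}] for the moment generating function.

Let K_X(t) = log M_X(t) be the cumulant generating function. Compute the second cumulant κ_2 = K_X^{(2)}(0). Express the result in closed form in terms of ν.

M_X(t) = (1 - 2*t)^(-ν/2)
K_X(t) = log M_X(t) = -ν*log(1 - 2*t)/2
K′(t) = -ν/(2*t - 1)
K′′(t) = 2*ν/(4*t^2 - 4*t + 1)

κ_2 = K′′(0) = 2*ν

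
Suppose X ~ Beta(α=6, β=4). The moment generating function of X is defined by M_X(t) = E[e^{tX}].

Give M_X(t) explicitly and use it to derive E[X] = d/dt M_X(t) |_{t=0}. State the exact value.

M_X(t) = ₁F₁(6; 10; t)
M′(t) = 3*₁F₁(7; 11; t)/5

E[X] = M′(0) = 3/5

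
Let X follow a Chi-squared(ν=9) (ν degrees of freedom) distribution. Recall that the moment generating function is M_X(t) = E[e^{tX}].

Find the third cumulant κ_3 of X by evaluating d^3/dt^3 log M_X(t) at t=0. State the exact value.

M_X(t) = (1 - 2*t)^(-9/2)
K_X(t) = log M_X(t) = -9*log(1 - 2*t)/2
K′(t) = -9/(2*t - 1)
K′′(t) = 18/(4*t^2 - 4*t + 1)
K′′′(t) = -72/(8*t^3 - 12*t^2 + 6*t - 1)

κ_3 = K′′′(0) = 72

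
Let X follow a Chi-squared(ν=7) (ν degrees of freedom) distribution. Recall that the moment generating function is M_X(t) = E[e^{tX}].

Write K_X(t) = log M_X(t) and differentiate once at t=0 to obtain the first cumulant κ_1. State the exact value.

M_X(t) = (1 - 2*t)^(-7/2)
K_X(t) = log M_X(t) = -7*log(1 - 2*t)/2
K^(1)(t) = -7/(2*t - 1)

κ_1 = K^(1)(0) = 7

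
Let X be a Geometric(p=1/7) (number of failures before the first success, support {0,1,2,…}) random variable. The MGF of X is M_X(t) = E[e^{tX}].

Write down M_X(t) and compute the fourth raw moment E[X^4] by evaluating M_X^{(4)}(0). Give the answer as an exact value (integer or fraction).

M_X(t) = 1/(7*(1 - 6*e^(t)/7))
M′(t) = 6*e^(t)/(36*e^(2*t) - 84*e^(t) + 49)
M′′(t) = (-36*e^(2*t) - 42*e^(t))/(216*e^(3*t) - 756*e^(2*t) + 882*e^(t) - 343)
M′′′(t) = (216*e^(3*t) + 1008*e^(2*t) + 294*e^(t))/(1296*e^(4*t) - 6048*e^(3*t) + 10584*e^(2*t) - 8232*e^(t) + 2401)
M′′′′(t) = (-1296*e^(4*t) - 16632*e^(3*t) - 19404*e^(2*t) - 2058*e^(t))/(7776*e^(5*t) - 45360*e^(4*t) + 105840*e^(3*t) - 123480*e^(2*t) + 72030*e^(t) - 16807)

E[X^4] = M′′′′(0) = 39390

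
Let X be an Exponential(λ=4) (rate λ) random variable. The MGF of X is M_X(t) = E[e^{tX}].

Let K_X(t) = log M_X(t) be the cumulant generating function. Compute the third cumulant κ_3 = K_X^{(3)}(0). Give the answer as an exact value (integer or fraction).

κ_3 = K^(3)(0) = 1/32

M_X(t) = 4/(4 - t)
K_X(t) = log M_X(t) = -log(4 - t) + 2*log(2)
K^(3)(t) = -2/(t^3 - 12*t^2 + 48*t - 64)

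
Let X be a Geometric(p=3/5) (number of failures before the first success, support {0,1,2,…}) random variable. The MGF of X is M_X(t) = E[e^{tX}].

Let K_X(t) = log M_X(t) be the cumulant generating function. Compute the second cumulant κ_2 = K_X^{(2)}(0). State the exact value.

κ_2 = K′′(0) = 10/9

M_X(t) = 3/(5*(1 - 2*e^(t)/5))
K_X(t) = log M_X(t) = -log(1 - 2*e^(t)/5) - log(5) + log(3)
K′(t) = -2*e^(t)/(2*e^(t) - 5)
K′′(t) = 10*e^(t)/(4*e^(2*t) - 20*e^(t) + 25)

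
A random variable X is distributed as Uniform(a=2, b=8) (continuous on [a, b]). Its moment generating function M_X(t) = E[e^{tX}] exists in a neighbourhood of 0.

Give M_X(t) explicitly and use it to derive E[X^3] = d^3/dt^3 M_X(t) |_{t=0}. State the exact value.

E[X^3] = D^3[M](0) = 170

M_X(t) = (e^(8*t) - e^(2*t))/(6*t)
D^3[M](t) = (256*t^3*e^(8*t) - 4*t^3*e^(2*t) - 96*t^2*e^(8*t) + 6*t^2*e^(2*t) + 24*t*e^(8*t) - 6*t*e^(2*t) - 3*e^(8*t) + 3*e^(2*t))/(3*t^4)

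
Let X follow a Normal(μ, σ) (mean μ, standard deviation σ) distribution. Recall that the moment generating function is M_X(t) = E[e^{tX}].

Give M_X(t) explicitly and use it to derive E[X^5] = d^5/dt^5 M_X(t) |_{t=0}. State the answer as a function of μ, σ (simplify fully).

E[X^5] = D^5[M](0) = μ*(μ^4 + 10*μ^2*σ^2 + 15*σ^4)

M_X(t) = e^(μ*t + σ^2*t^2/2)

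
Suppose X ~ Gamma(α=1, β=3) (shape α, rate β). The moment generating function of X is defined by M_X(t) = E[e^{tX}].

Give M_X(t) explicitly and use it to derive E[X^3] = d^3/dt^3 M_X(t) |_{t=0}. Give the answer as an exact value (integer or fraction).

E[X^3] = M′′′(0) = 2/9

M_X(t) = 3/(3 - t)
M′(t) = 3/(t^2 - 6*t + 9)
M′′(t) = -6/(t^3 - 9*t^2 + 27*t - 27)
M′′′(t) = 18/(t^4 - 12*t^3 + 54*t^2 - 108*t + 81)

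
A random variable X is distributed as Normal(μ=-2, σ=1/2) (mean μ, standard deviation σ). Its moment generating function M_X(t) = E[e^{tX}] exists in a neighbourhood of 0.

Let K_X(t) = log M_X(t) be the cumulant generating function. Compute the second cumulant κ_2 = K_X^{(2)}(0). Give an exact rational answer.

M_X(t) = e^(t^2/8 - 2*t)
K_X(t) = log M_X(t) = t^2/8 - 2*t
dK/dt = t/4 - 2
d^2K/dt^2 = 1/4

κ_2 = d^2K/dt^2 |_{t=0} = 1/4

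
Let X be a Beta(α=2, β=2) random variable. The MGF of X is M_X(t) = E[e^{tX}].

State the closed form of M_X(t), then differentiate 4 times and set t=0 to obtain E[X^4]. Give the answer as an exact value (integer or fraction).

M_X(t) = ₁F₁(2; 4; t)
M′(t) = ₁F₁(3; 5; t)/2
M′′(t) = 3*₁F₁(4; 6; t)/10
M′′′(t) = ₁F₁(5; 7; t)/5
M′′′′(t) = ₁F₁(6; 8; t)/7

E[X^4] = M′′′′(0) = 1/7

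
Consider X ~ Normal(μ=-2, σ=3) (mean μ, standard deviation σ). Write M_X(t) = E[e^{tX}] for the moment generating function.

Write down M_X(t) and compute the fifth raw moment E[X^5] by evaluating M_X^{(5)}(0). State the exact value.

M_X(t) = e^(9*t^2/2 - 2*t)
M^(5)(t) = (59049*t^5*e^(9*t^2/2) - 65610*t^4*e^(9*t^2/2) + 94770*t^3*e^(9*t^2/2) - 50220*t^2*e^(9*t^2/2) + 21375*t*e^(9*t^2/2) - 3182*e^(9*t^2/2))*e^(-2*t)

E[X^5] = M^(5)(0) = -3182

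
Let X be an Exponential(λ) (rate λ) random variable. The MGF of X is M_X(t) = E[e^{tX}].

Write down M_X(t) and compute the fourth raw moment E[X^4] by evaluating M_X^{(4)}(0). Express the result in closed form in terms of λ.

M_X(t) = λ/(λ - t)
M′(t) = λ/(λ^2 - 2*λ*t + t^2)
M′′(t) = -2*λ/(-λ^3 + 3*λ^2*t - 3*λ*t^2 + t^3)
M′′′(t) = 6*λ/(λ^4 - 4*λ^3*t + 6*λ^2*t^2 - 4*λ*t^3 + t^4)
M′′′′(t) = -24*λ/(-λ^5 + 5*λ^4*t - 10*λ^3*t^2 + 10*λ^2*t^3 - 5*λ*t^4 + t^5)

E[X^4] = M′′′′(0) = 24/λ^4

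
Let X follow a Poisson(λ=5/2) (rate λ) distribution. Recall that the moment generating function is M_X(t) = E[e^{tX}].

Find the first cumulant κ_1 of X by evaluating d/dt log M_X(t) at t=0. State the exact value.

κ_1 = dK/dt |_{t=0} = 5/2

M_X(t) = e^(5*e^(t)/2 - 5/2)
K_X(t) = log M_X(t) = 5*e^(t)/2 - 5/2
dK/dt = 5*e^(t)/2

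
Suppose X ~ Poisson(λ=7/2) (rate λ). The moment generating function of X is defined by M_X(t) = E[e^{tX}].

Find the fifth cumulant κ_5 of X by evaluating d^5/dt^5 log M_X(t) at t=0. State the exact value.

κ_5 = K′′′′′(0) = 7/2

M_X(t) = e^(7*e^(t)/2 - 7/2)
K_X(t) = log M_X(t) = 7*e^(t)/2 - 7/2
K′(t) = 7*e^(t)/2
K′′(t) = 7*e^(t)/2
K′′′(t) = 7*e^(t)/2
K′′′′(t) = 7*e^(t)/2
K′′′′′(t) = 7*e^(t)/2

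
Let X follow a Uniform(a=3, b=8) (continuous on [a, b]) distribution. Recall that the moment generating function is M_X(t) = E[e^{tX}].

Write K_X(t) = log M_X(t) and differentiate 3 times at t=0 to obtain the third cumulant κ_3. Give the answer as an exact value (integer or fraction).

κ_3 = K′′′(0) = 0

M_X(t) = (e^(8*t) - e^(3*t))/(5*t)
K_X(t) = log M_X(t) = -log(t) + log(e^(8*t) - e^(3*t)) - log(5)
K′(t) = (8*t*e^(5*t) - 3*t - e^(5*t) + 1)/(t*e^(5*t) - t)
K′′(t) = (-25*t^2*e^(5*t) + e^(10*t) - 2*e^(5*t) + 1)/(t^2*e^(10*t) - 2*t^2*e^(5*t) + t^2)
K′′′(t) = (125*t^3*e^(10*t) + 125*t^3*e^(5*t) - 2*e^(15*t) + 6*e^(10*t) - 6*e^(5*t) + 2)/(t^3*e^(15*t) - 3*t^3*e^(10*t) + 3*t^3*e^(5*t) - t^3)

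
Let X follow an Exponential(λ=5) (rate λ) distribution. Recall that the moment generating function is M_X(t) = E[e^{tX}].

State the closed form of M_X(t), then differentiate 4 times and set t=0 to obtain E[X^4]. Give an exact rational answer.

M_X(t) = 5/(5 - t)
M′(t) = 5/(t^2 - 10*t + 25)
M′′(t) = -10/(t^3 - 15*t^2 + 75*t - 125)
M′′′(t) = 30/(t^4 - 20*t^3 + 150*t^2 - 500*t + 625)
M′′′′(t) = -120/(t^5 - 25*t^4 + 250*t^3 - 1250*t^2 + 3125*t - 3125)

E[X^4] = M′′′′(0) = 24/625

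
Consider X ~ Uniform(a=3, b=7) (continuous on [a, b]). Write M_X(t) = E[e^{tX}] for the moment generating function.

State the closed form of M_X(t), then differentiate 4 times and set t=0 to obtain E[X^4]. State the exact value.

E[X^4] = d^4M/dt^4 |_{t=0} = 4141/5

M_X(t) = (e^(7*t) - e^(3*t))/(4*t)
dM/dt = (7*t*e^(7*t) - 3*t*e^(3*t) - e^(7*t) + e^(3*t))/(4*t^2)
d^2M/dt^2 = (49*t^2*e^(7*t) - 9*t^2*e^(3*t) - 14*t*e^(7*t) + 6*t*e^(3*t) + 2*e^(7*t) - 2*e^(3*t))/(4*t^3)
d^3M/dt^3 = (343*t^3*e^(7*t) - 27*t^3*e^(3*t) - 147*t^2*e^(7*t) + 27*t^2*e^(3*t) + 42*t*e^(7*t) - 18*t*e^(3*t) - 6*e^(7*t) + 6*e^(3*t))/(4*t^4)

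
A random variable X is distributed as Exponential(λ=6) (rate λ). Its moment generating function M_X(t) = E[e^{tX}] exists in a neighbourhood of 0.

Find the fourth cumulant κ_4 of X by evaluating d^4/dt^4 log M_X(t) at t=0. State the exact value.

M_X(t) = 6/(6 - t)
K_X(t) = log M_X(t) = -log(6 - t) + log(6)
dK/dt = -1/(t - 6)
d^2K/dt^2 = 1/(t^2 - 12*t + 36)
d^3K/dt^3 = -2/(t^3 - 18*t^2 + 108*t - 216)
d^4K/dt^4 = 6/(t^4 - 24*t^3 + 216*t^2 - 864*t + 1296)

κ_4 = d^4K/dt^4 |_{t=0} = 1/216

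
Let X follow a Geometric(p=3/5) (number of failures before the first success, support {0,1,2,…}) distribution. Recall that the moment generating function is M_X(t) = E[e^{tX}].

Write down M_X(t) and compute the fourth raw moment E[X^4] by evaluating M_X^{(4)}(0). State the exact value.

E[X^4] = M^(4)(0) = 602/27

M_X(t) = 3/(5*(1 - 2*e^(t)/5))
M^(4)(t) = (-48*e^(4*t) - 1320*e^(3*t) - 3300*e^(2*t) - 750*e^(t))/(32*e^(5*t) - 400*e^(4*t) + 2000*e^(3*t) - 5000*e^(2*t) + 6250*e^(t) - 3125)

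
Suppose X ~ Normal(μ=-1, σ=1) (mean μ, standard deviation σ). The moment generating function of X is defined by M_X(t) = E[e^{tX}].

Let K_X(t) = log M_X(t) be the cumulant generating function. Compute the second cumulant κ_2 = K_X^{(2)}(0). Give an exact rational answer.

κ_2 = K′′(0) = 1

M_X(t) = e^(t^2/2 - t)
K_X(t) = log M_X(t) = t^2/2 - t
K′(t) = t - 1
K′′(t) = 1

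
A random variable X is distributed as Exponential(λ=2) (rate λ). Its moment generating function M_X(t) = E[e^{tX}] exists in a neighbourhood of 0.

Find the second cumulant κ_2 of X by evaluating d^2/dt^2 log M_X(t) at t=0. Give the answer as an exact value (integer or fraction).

M_X(t) = 2/(2 - t)
K_X(t) = log M_X(t) = -log(2 - t) + log(2)
K^(2)(t) = 1/(t^2 - 4*t + 4)

κ_2 = K^(2)(0) = 1/4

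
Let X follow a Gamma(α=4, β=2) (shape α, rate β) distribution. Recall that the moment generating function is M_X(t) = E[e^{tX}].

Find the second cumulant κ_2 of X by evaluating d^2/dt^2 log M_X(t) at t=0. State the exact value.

M_X(t) = 16/(2 - t)^4
K_X(t) = log M_X(t) = -4*log(2 - t) + 4*log(2)
D^2[K](t) = 4/(t^2 - 4*t + 4)

κ_2 = D^2[K](0) = 1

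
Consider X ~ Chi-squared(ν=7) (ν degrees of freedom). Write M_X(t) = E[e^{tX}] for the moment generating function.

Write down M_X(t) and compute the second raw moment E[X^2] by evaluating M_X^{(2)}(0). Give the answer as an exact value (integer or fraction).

E[X^2] = d^2M/dt^2 |_{t=0} = 63

M_X(t) = (1 - 2*t)^(-7/2)
dM/dt = 7/(16*t^4*√(1 - 2*t) - 32*t^3*√(1 - 2*t) + 24*t^2*√(1 - 2*t) - 8*t*√(1 - 2*t) + √(1 - 2*t))
d^2M/dt^2 = -63/(32*t^5*√(1 - 2*t) - 80*t^4*√(1 - 2*t) + 80*t^3*√(1 - 2*t) - 40*t^2*√(1 - 2*t) + 10*t*√(1 - 2*t) - √(1 - 2*t))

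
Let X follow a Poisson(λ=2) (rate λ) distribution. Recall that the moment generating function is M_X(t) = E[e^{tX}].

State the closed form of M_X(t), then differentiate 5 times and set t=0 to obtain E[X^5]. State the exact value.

E[X^5] = d^5M/dt^5 |_{t=0} = 454

M_X(t) = e^(2*e^(t) - 2)
dM/dt = 2*e^(-2)*e^(t)*e^(2*e^(t))
d^2M/dt^2 = (4*e^(2*t)*e^(2*e^(t)) + 2*e^(t)*e^(2*e^(t)))*e^(-2)
d^3M/dt^3 = (8*e^(3*t)*e^(2*e^(t)) + 12*e^(2*t)*e^(2*e^(t)) + 2*e^(t)*e^(2*e^(t)))*e^(-2)
d^4M/dt^4 = (16*e^(4*t)*e^(2*e^(t)) + 48*e^(3*t)*e^(2*e^(t)) + 28*e^(2*t)*e^(2*e^(t)) + 2*e^(t)*e^(2*e^(t)))*e^(-2)
d^5M/dt^5 = (32*e^(5*t)*e^(2*e^(t)) + 160*e^(4*t)*e^(2*e^(t)) + 200*e^(3*t)*e^(2*e^(t)) + 60*e^(2*t)*e^(2*e^(t)) + 2*e^(t)*e^(2*e^(t)))*e^(-2)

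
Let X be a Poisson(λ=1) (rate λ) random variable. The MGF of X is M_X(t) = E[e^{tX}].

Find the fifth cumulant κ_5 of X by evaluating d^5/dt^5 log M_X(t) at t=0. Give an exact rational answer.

κ_5 = D^5[K](0) = 1

M_X(t) = e^(e^(t) - 1)
K_X(t) = log M_X(t) = e^(t) - 1
D^5[K](t) = e^(t)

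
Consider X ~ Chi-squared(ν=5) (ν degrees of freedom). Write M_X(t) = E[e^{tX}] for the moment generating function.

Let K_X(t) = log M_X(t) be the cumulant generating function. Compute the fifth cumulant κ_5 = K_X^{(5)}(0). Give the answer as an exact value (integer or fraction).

M_X(t) = (1 - 2*t)^(-5/2)
K_X(t) = log M_X(t) = -5*log(1 - 2*t)/2
K′(t) = -5/(2*t - 1)
K′′(t) = 10/(4*t^2 - 4*t + 1)
K′′′(t) = -40/(8*t^3 - 12*t^2 + 6*t - 1)
K′′′′(t) = 240/(16*t^4 - 32*t^3 + 24*t^2 - 8*t + 1)
K′′′′′(t) = -1920/(32*t^5 - 80*t^4 + 80*t^3 - 40*t^2 + 10*t - 1)

κ_5 = K′′′′′(0) = 1920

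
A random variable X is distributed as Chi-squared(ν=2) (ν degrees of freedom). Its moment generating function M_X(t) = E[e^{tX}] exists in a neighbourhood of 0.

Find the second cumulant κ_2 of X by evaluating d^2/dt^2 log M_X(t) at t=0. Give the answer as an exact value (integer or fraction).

M_X(t) = 1/(1 - 2*t)
K_X(t) = log M_X(t) = -log(1 - 2*t)
K^(2)(t) = 4/(4*t^2 - 4*t + 1)

κ_2 = K^(2)(0) = 4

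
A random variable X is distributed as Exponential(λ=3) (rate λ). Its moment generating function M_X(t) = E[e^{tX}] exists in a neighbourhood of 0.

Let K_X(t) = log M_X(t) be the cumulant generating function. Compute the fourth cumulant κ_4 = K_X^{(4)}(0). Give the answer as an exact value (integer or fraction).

M_X(t) = 3/(3 - t)
K_X(t) = log M_X(t) = -log(3 - t) + log(3)
dK/dt = -1/(t - 3)
d^2K/dt^2 = 1/(t^2 - 6*t + 9)
d^3K/dt^3 = -2/(t^3 - 9*t^2 + 27*t - 27)
d^4K/dt^4 = 6/(t^4 - 12*t^3 + 54*t^2 - 108*t + 81)

κ_4 = d^4K/dt^4 |_{t=0} = 2/27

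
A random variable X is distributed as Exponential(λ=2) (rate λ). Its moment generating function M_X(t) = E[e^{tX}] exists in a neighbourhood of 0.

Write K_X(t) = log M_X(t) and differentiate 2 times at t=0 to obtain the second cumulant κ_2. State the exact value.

κ_2 = K^(2)(0) = 1/4

M_X(t) = 2/(2 - t)
K_X(t) = log M_X(t) = -log(2 - t) + log(2)
K^(2)(t) = 1/(t^2 - 4*t + 4)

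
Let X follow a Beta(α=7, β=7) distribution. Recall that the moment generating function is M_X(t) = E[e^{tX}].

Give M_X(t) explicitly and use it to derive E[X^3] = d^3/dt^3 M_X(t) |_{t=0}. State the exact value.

E[X^3] = M^(3)(0) = 3/20

M_X(t) = ₁F₁(7; 14; t)
M^(3)(t) = 3*₁F₁(10; 17; t)/20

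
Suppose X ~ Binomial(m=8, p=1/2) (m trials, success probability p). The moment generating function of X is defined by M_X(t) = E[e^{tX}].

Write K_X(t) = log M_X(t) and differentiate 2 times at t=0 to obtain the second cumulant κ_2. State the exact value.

M_X(t) = (e^(t)/2 + 1/2)^8
K_X(t) = log M_X(t) = 8*log(e^(t)/2 + 1/2)
K^(2)(t) = 8*e^(t)/(e^(2*t) + 2*e^(t) + 1)

κ_2 = K^(2)(0) = 2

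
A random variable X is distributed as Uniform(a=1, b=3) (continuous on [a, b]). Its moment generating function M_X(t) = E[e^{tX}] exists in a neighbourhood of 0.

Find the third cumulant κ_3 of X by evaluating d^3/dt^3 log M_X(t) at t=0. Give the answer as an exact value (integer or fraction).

M_X(t) = (e^(3*t) - e^(t))/(2*t)
K_X(t) = log M_X(t) = -log(t) + log(e^(3*t) - e^(t)) - log(2)
D^3[K](t) = (8*t^3*e^(4*t) + 8*t^3*e^(2*t) - 2*e^(6*t) + 6*e^(4*t) - 6*e^(2*t) + 2)/(t^3*e^(6*t) - 3*t^3*e^(4*t) + 3*t^3*e^(2*t) - t^3)

κ_3 = D^3[K](0) = 0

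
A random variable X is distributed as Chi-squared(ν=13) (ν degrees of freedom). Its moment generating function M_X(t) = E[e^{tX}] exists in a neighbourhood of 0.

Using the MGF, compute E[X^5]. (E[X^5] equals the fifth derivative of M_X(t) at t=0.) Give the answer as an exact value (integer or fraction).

M_X(t) = (1 - 2*t)^(-13/2)
dM/dt = -13/(128*t^7*√(1 - 2*t) - 448*t^6*√(1 - 2*t) + 672*t^5*√(1 - 2*t) - 560*t^4*√(1 - 2*t) + 280*t^3*√(1 - 2*t) - 84*t^2*√(1 - 2*t) + 14*t*√(1 - 2*t) - √(1 - 2*t))

E[X^5] = d^5M/dt^5 |_{t=0} = 1322685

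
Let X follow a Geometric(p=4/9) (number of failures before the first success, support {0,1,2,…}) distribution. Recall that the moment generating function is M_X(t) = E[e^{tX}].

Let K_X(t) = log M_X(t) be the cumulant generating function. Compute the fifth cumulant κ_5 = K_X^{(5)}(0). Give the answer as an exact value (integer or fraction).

κ_5 = d^5K/dt^5 |_{t=0} = 43785/128

M_X(t) = 4/(9*(1 - 5*e^(t)/9))
K_X(t) = log M_X(t) = -log(1 - 5*e^(t)/9) - 2*log(3) + 2*log(2)
dK/dt = -5*e^(t)/(5*e^(t) - 9)
d^2K/dt^2 = 45*e^(t)/(25*e^(2*t) - 90*e^(t) + 81)
d^3K/dt^3 = (-225*e^(2*t) - 405*e^(t))/(125*e^(3*t) - 675*e^(2*t) + 1215*e^(t) - 729)
d^4K/dt^4 = (1125*e^(3*t) + 8100*e^(2*t) + 3645*e^(t))/(625*e^(4*t) - 4500*e^(3*t) + 12150*e^(2*t) - 14580*e^(t) + 6561)
d^5K/dt^5 = (-5625*e^(4*t) - 111375*e^(3*t) - 200475*e^(2*t) - 32805*e^(t))/(3125*e^(5*t) - 28125*e^(4*t) + 101250*e^(3*t) - 182250*e^(2*t) + 164025*e^(t) - 59049)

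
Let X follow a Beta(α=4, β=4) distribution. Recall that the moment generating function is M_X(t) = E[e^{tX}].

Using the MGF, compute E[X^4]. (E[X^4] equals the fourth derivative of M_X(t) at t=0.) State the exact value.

E[X^4] = M^(4)(0) = 7/66

M_X(t) = ₁F₁(4; 8; t)
M^(4)(t) = 7*₁F₁(8; 12; t)/66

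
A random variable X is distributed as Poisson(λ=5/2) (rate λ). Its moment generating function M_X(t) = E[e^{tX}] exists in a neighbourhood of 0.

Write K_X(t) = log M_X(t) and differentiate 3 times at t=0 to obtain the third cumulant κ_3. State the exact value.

M_X(t) = e^(5*e^(t)/2 - 5/2)
K_X(t) = log M_X(t) = 5*e^(t)/2 - 5/2
dK/dt = 5*e^(t)/2
d^2K/dt^2 = 5*e^(t)/2
d^3K/dt^3 = 5*e^(t)/2

κ_3 = d^3K/dt^3 |_{t=0} = 5/2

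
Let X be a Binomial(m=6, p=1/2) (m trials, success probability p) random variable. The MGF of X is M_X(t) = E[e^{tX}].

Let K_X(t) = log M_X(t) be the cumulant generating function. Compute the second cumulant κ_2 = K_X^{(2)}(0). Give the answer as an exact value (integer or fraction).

κ_2 = D^2[K](0) = 3/2

M_X(t) = (e^(t)/2 + 1/2)^6
K_X(t) = log M_X(t) = 6*log(e^(t)/2 + 1/2)
D^2[K](t) = 6*e^(t)/(e^(2*t) + 2*e^(t) + 1)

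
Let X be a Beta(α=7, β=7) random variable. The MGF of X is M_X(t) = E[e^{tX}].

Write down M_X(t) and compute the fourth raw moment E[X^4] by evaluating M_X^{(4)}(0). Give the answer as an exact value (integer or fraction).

M_X(t) = ₁F₁(7; 14; t)
dM/dt = ₁F₁(8; 15; t)/2
d^2M/dt^2 = 4*₁F₁(9; 16; t)/15
d^3M/dt^3 = 3*₁F₁(10; 17; t)/20
d^4M/dt^4 = 3*₁F₁(11; 18; t)/34

E[X^4] = d^4M/dt^4 |_{t=0} = 3/34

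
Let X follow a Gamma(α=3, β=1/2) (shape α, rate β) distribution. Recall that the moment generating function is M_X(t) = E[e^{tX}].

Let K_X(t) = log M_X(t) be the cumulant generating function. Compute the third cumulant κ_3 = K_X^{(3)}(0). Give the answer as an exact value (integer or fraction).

κ_3 = K′′′(0) = 48

M_X(t) = 1/(8*(1/2 - t)^3)
K_X(t) = log M_X(t) = -3*log(1/2 - t) - 3*log(2)
K′(t) = -6/(2*t - 1)
K′′(t) = 12/(4*t^2 - 4*t + 1)
K′′′(t) = -48/(8*t^3 - 12*t^2 + 6*t - 1)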